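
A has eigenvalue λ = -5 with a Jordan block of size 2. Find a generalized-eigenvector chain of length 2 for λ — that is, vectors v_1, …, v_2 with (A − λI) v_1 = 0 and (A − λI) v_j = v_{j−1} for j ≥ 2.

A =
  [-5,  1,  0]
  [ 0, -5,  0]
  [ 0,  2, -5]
A Jordan chain for λ = -5 of length 2:
v_1 = (1, 0, 2)ᵀ
v_2 = (0, 1, 0)ᵀ

Let N = A − (-5)·I. We want v_2 with N^2 v_2 = 0 but N^1 v_2 ≠ 0; then v_{j-1} := N · v_j for j = 2, …, 2.

Pick v_2 = (0, 1, 0)ᵀ.
Then v_1 = N · v_2 = (1, 0, 2)ᵀ.

Sanity check: (A − (-5)·I) v_1 = (0, 0, 0)ᵀ = 0. ✓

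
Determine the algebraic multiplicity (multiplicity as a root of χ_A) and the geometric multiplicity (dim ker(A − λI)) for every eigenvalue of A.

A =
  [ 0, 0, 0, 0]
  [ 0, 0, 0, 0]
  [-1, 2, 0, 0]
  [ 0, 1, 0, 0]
λ = 0: alg = 4, geom = 2

Step 1 — factor the characteristic polynomial to read off the algebraic multiplicities:
  χ_A(x) = x^4

Step 2 — compute geometric multiplicities via the rank-nullity identity g(λ) = n − rank(A − λI):
  rank(A − (0)·I) = 2, so dim ker(A − (0)·I) = n − 2 = 2

Summary:
  λ = 0: algebraic multiplicity = 4, geometric multiplicity = 2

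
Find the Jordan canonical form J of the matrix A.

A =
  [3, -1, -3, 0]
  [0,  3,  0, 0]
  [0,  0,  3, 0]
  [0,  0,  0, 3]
J_2(3) ⊕ J_1(3) ⊕ J_1(3)

The characteristic polynomial is
  det(x·I − A) = x^4 - 12*x^3 + 54*x^2 - 108*x + 81 = (x - 3)^4

Eigenvalues and multiplicities (the geometric multiplicity of λ is n − rank(A − λI), which equals the number of Jordan blocks for λ):
  λ = 3: algebraic multiplicity = 4, geometric multiplicity = 3

Determining the block sizes for each eigenvalue:
  λ = 3: 3 blocks summing to 4 forces exactly one block of size 2 and the rest size 1 → block sizes [2, 1, 1]

Assembling the blocks gives a Jordan form
J =
  [3, 1, 0, 0]
  [0, 3, 0, 0]
  [0, 0, 3, 0]
  [0, 0, 0, 3]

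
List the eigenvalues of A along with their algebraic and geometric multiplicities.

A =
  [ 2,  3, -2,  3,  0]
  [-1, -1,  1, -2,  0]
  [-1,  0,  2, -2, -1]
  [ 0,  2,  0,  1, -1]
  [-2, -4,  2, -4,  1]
λ = 1: alg = 5, geom = 2

Step 1 — factor the characteristic polynomial to read off the algebraic multiplicities:
  χ_A(x) = (x - 1)^5

Step 2 — compute geometric multiplicities via the rank-nullity identity g(λ) = n − rank(A − λI):
  rank(A − (1)·I) = 3, so dim ker(A − (1)·I) = n − 3 = 2

Summary:
  λ = 1: algebraic multiplicity = 5, geometric multiplicity = 2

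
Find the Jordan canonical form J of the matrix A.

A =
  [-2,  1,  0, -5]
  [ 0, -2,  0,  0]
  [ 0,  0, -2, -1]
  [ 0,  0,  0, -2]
J_2(-2) ⊕ J_2(-2)

The characteristic polynomial is
  det(x·I − A) = x^4 + 8*x^3 + 24*x^2 + 32*x + 16 = (x + 2)^4

Eigenvalues and multiplicities (the geometric multiplicity of λ is n − rank(A − λI), which equals the number of Jordan blocks for λ):
  λ = -2: algebraic multiplicity = 4, geometric multiplicity = 2

Determining the block sizes for each eigenvalue:
  λ = -2: with am = 4 and gm = 2, the partition is not yet determined (e.g. several partitions of 4 into 2 parts exist). Let N = A − (-2)·I. Computing rank(N^1) = 2, rank(N^2) = 0; the number of blocks of size ≥ j is rank(N^{j−1}) − rank(N^j), giving [2, 2]. So we have 2 block(s) of size 2 → block sizes [2, 2]

Assembling the blocks gives a Jordan form
J =
  [-2,  1,  0,  0]
  [ 0, -2,  0,  0]
  [ 0,  0, -2,  1]
  [ 0,  0,  0, -2]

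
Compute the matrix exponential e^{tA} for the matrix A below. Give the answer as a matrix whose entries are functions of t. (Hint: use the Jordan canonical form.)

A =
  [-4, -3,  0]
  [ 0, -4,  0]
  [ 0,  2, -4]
e^{tA} =
  [exp(-4*t), -3*t*exp(-4*t), 0]
  [0, exp(-4*t), 0]
  [0, 2*t*exp(-4*t), exp(-4*t)]

Strategy: write A = P · J · P⁻¹ where J is a Jordan canonical form, so e^{tA} = P · e^{tJ} · P⁻¹, and e^{tJ} can be computed block-by-block.

A has Jordan form
J =
  [-4,  1,  0]
  [ 0, -4,  0]
  [ 0,  0, -4]
(up to reordering of blocks).

Per-block formulas:
  For a 1×1 block at λ = -4: exp(t · [-4]) = [e^(-4t)].
  For a 2×2 Jordan block J_2(-4): exp(t · J_2(-4)) = e^(-4t)·(I + t·N), where N is the 2×2 nilpotent shift.

After assembling e^{tJ} and conjugating by P, we get:

e^{tA} =
  [exp(-4*t), -3*t*exp(-4*t), 0]
  [0, exp(-4*t), 0]
  [0, 2*t*exp(-4*t), exp(-4*t)]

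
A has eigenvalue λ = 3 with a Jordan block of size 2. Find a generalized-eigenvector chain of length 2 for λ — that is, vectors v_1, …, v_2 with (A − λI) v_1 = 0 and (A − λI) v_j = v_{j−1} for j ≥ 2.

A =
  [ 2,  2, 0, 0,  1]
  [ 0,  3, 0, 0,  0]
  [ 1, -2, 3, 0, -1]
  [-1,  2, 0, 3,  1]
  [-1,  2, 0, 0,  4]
A Jordan chain for λ = 3 of length 2:
v_1 = (-1, 0, 1, -1, -1)ᵀ
v_2 = (1, 0, 0, 0, 0)ᵀ

Let N = A − (3)·I. We want v_2 with N^2 v_2 = 0 but N^1 v_2 ≠ 0; then v_{j-1} := N · v_j for j = 2, …, 2.

Pick v_2 = (1, 0, 0, 0, 0)ᵀ.
Then v_1 = N · v_2 = (-1, 0, 1, -1, -1)ᵀ.

Sanity check: (A − (3)·I) v_1 = (0, 0, 0, 0, 0)ᵀ = 0. ✓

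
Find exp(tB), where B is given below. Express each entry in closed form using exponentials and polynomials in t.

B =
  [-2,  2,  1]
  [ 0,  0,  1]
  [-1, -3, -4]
e^{tB} =
  [-t^2*exp(-2*t)/2 + exp(-2*t), t^2*exp(-2*t)/2 + 2*t*exp(-2*t), t*exp(-2*t)]
  [-t^2*exp(-2*t)/2, t^2*exp(-2*t)/2 + 2*t*exp(-2*t) + exp(-2*t), t*exp(-2*t)]
  [t^2*exp(-2*t) - t*exp(-2*t), -t^2*exp(-2*t) - 3*t*exp(-2*t), -2*t*exp(-2*t) + exp(-2*t)]

Strategy: write B = P · J · P⁻¹ where J is a Jordan canonical form, so e^{tB} = P · e^{tJ} · P⁻¹, and e^{tJ} can be computed block-by-block.

B has Jordan form
J =
  [-2,  1,  0]
  [ 0, -2,  1]
  [ 0,  0, -2]
(up to reordering of blocks).

Per-block formulas:
  For a 3×3 Jordan block J_3(-2): exp(t · J_3(-2)) = e^(-2t)·(I + t·N + (t^2/2)·N^2), where N is the 3×3 nilpotent shift.

After assembling e^{tJ} and conjugating by P, we get:

e^{tB} =
  [-t^2*exp(-2*t)/2 + exp(-2*t), t^2*exp(-2*t)/2 + 2*t*exp(-2*t), t*exp(-2*t)]
  [-t^2*exp(-2*t)/2, t^2*exp(-2*t)/2 + 2*t*exp(-2*t) + exp(-2*t), t*exp(-2*t)]
  [t^2*exp(-2*t) - t*exp(-2*t), -t^2*exp(-2*t) - 3*t*exp(-2*t), -2*t*exp(-2*t) + exp(-2*t)]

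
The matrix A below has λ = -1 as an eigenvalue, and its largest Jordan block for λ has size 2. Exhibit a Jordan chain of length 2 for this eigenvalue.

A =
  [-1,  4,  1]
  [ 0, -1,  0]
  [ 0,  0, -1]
A Jordan chain for λ = -1 of length 2:
v_1 = (4, 0, 0)ᵀ
v_2 = (0, 1, 0)ᵀ

Let N = A − (-1)·I. We want v_2 with N^2 v_2 = 0 but N^1 v_2 ≠ 0; then v_{j-1} := N · v_j for j = 2, …, 2.

Pick v_2 = (0, 1, 0)ᵀ.
Then v_1 = N · v_2 = (4, 0, 0)ᵀ.

Sanity check: (A − (-1)·I) v_1 = (0, 0, 0)ᵀ = 0. ✓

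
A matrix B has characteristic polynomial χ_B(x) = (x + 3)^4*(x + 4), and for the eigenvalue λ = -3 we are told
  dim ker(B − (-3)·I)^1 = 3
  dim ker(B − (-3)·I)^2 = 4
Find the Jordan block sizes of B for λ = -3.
Block sizes for λ = -3: [2, 1, 1]

From the dimensions of kernels of powers, the number of Jordan blocks of size at least j is d_j − d_{j−1} where d_j = dim ker(N^j) (with d_0 = 0). Computing the differences gives [3, 1].
The number of blocks of size exactly k is (#blocks of size ≥ k) − (#blocks of size ≥ k + 1), so the partition is: 2 block(s) of size 1, 1 block(s) of size 2.
In nonincreasing order the block sizes are [2, 1, 1].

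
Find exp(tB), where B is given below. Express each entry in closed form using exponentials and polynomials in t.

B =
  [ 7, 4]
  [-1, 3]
e^{tB} =
  [2*t*exp(5*t) + exp(5*t), 4*t*exp(5*t)]
  [-t*exp(5*t), -2*t*exp(5*t) + exp(5*t)]

Strategy: write B = P · J · P⁻¹ where J is a Jordan canonical form, so e^{tB} = P · e^{tJ} · P⁻¹, and e^{tJ} can be computed block-by-block.

B has Jordan form
J =
  [5, 1]
  [0, 5]
(up to reordering of blocks).

Per-block formulas:
  For a 2×2 Jordan block J_2(5): exp(t · J_2(5)) = e^(5t)·(I + t·N), where N is the 2×2 nilpotent shift.

After assembling e^{tJ} and conjugating by P, we get:

e^{tB} =
  [2*t*exp(5*t) + exp(5*t), 4*t*exp(5*t)]
  [-t*exp(5*t), -2*t*exp(5*t) + exp(5*t)]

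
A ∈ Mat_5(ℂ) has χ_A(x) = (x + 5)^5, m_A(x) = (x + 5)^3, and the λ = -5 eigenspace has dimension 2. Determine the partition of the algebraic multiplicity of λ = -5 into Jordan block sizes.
Block sizes for λ = -5: [3, 2]

Step 1 — from the characteristic polynomial, algebraic multiplicity of λ = -5 is 5. From dim ker(A − (-5)·I) = 2, there are exactly 2 Jordan blocks for λ = -5.
Step 2 — from the minimal polynomial, the factor (x + 5)^3 tells us the largest block for λ = -5 has size 3.
Step 3 — with total size 5, 2 blocks, and largest block 3, the block sizes (in nonincreasing order) are [3, 2].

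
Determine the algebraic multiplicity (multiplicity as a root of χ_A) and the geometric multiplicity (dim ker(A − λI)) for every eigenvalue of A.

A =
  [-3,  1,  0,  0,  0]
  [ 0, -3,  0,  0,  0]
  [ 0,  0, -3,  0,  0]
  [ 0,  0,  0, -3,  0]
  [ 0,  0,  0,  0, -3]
λ = -3: alg = 5, geom = 4

Step 1 — factor the characteristic polynomial to read off the algebraic multiplicities:
  χ_A(x) = (x + 3)^5

Step 2 — compute geometric multiplicities via the rank-nullity identity g(λ) = n − rank(A − λI):
  rank(A − (-3)·I) = 1, so dim ker(A − (-3)·I) = n − 1 = 4

Summary:
  λ = -3: algebraic multiplicity = 5, geometric multiplicity = 4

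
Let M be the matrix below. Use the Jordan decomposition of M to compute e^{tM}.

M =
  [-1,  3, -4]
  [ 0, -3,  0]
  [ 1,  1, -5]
e^{tM} =
  [2*t*exp(-3*t) + exp(-3*t), t^2*exp(-3*t) + 3*t*exp(-3*t), -4*t*exp(-3*t)]
  [0, exp(-3*t), 0]
  [t*exp(-3*t), t^2*exp(-3*t)/2 + t*exp(-3*t), -2*t*exp(-3*t) + exp(-3*t)]

Strategy: write M = P · J · P⁻¹ where J is a Jordan canonical form, so e^{tM} = P · e^{tJ} · P⁻¹, and e^{tJ} can be computed block-by-block.

M has Jordan form
J =
  [-3,  1,  0]
  [ 0, -3,  1]
  [ 0,  0, -3]
(up to reordering of blocks).

Per-block formulas:
  For a 3×3 Jordan block J_3(-3): exp(t · J_3(-3)) = e^(-3t)·(I + t·N + (t^2/2)·N^2), where N is the 3×3 nilpotent shift.

After assembling e^{tJ} and conjugating by P, we get:

e^{tM} =
  [2*t*exp(-3*t) + exp(-3*t), t^2*exp(-3*t) + 3*t*exp(-3*t), -4*t*exp(-3*t)]
  [0, exp(-3*t), 0]
  [t*exp(-3*t), t^2*exp(-3*t)/2 + t*exp(-3*t), -2*t*exp(-3*t) + exp(-3*t)]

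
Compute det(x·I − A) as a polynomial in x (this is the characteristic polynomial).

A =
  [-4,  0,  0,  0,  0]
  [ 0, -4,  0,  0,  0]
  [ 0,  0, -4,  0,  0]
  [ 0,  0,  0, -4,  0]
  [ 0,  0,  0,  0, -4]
x^5 + 20*x^4 + 160*x^3 + 640*x^2 + 1280*x + 1024

Expanding det(x·I − A) (e.g. by cofactor expansion or by noting that A is similar to its Jordan form J, which has the same characteristic polynomial as A) gives
  χ_A(x) = x^5 + 20*x^4 + 160*x^3 + 640*x^2 + 1280*x + 1024
which factors as (x + 4)^5. The eigenvalues (with algebraic multiplicities) are λ = -4 with multiplicity 5.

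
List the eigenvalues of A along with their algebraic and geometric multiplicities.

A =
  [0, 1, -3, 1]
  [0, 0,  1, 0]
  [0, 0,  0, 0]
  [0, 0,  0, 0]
λ = 0: alg = 4, geom = 2

Step 1 — factor the characteristic polynomial to read off the algebraic multiplicities:
  χ_A(x) = x^4

Step 2 — compute geometric multiplicities via the rank-nullity identity g(λ) = n − rank(A − λI):
  rank(A − (0)·I) = 2, so dim ker(A − (0)·I) = n − 2 = 2

Summary:
  λ = 0: algebraic multiplicity = 4, geometric multiplicity = 2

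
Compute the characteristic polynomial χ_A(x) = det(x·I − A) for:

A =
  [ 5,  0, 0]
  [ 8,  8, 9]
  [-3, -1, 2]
x^3 - 15*x^2 + 75*x - 125

Expanding det(x·I − A) (e.g. by cofactor expansion or by noting that A is similar to its Jordan form J, which has the same characteristic polynomial as A) gives
  χ_A(x) = x^3 - 15*x^2 + 75*x - 125
which factors as (x - 5)^3. The eigenvalues (with algebraic multiplicities) are λ = 5 with multiplicity 3.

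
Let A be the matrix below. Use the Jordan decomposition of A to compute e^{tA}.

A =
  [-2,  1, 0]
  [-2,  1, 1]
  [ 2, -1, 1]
e^{tA} =
  [t^2 - 2*t + 1, -t^2/2 + t, t^2/2]
  [2*t^2 - 2*t, -t^2 + t + 1, t^2 + t]
  [2*t, -t, t + 1]

Strategy: write A = P · J · P⁻¹ where J is a Jordan canonical form, so e^{tA} = P · e^{tJ} · P⁻¹, and e^{tJ} can be computed block-by-block.

A has Jordan form
J =
  [0, 1, 0]
  [0, 0, 1]
  [0, 0, 0]
(up to reordering of blocks).

Per-block formulas:
  For a 3×3 Jordan block J_3(0): exp(t · J_3(0)) = e^(0t)·(I + t·N + (t^2/2)·N^2), where N is the 3×3 nilpotent shift.

After assembling e^{tJ} and conjugating by P, we get:

e^{tA} =
  [t^2 - 2*t + 1, -t^2/2 + t, t^2/2]
  [2*t^2 - 2*t, -t^2 + t + 1, t^2 + t]
  [2*t, -t, t + 1]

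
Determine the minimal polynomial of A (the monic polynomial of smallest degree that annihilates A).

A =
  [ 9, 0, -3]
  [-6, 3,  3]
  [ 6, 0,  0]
x^2 - 9*x + 18

The characteristic polynomial is χ_A(x) = (x - 6)*(x - 3)^2, so the eigenvalues are known. The minimal polynomial is
  m_A(x) = Π_λ (x − λ)^{k_λ}
where k_λ is the size of the *largest* Jordan block for λ (equivalently, the smallest k with (A − λI)^k v = 0 for every generalised eigenvector v of λ).

  λ = 3: largest Jordan block has size 1, contributing (x − 3)
  λ = 6: largest Jordan block has size 1, contributing (x − 6)

So m_A(x) = (x - 6)*(x - 3) = x^2 - 9*x + 18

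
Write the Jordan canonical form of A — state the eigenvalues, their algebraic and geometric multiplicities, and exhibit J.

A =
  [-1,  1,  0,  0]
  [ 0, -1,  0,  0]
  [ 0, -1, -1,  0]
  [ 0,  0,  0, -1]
J_2(-1) ⊕ J_1(-1) ⊕ J_1(-1)

The characteristic polynomial is
  det(x·I − A) = x^4 + 4*x^3 + 6*x^2 + 4*x + 1 = (x + 1)^4

Eigenvalues and multiplicities (the geometric multiplicity of λ is n − rank(A − λI), which equals the number of Jordan blocks for λ):
  λ = -1: algebraic multiplicity = 4, geometric multiplicity = 3

Determining the block sizes for each eigenvalue:
  λ = -1: 3 blocks summing to 4 forces exactly one block of size 2 and the rest size 1 → block sizes [2, 1, 1]

Assembling the blocks gives a Jordan form
J =
  [-1,  1,  0,  0]
  [ 0, -1,  0,  0]
  [ 0,  0, -1,  0]
  [ 0,  0,  0, -1]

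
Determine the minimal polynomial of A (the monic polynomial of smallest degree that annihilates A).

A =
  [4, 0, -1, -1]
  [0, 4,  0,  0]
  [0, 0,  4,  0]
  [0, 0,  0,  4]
x^2 - 8*x + 16

The characteristic polynomial is χ_A(x) = (x - 4)^4, so the eigenvalues are known. The minimal polynomial is
  m_A(x) = Π_λ (x − λ)^{k_λ}
where k_λ is the size of the *largest* Jordan block for λ (equivalently, the smallest k with (A − λI)^k v = 0 for every generalised eigenvector v of λ).

  λ = 4: largest Jordan block has size 2, contributing (x − 4)^2

So m_A(x) = (x - 4)^2 = x^2 - 8*x + 16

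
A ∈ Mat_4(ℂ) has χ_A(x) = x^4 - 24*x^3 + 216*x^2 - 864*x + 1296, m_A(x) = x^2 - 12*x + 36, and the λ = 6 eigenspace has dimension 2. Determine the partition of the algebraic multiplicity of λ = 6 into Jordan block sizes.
Block sizes for λ = 6: [2, 2]

Step 1 — from the characteristic polynomial, algebraic multiplicity of λ = 6 is 4. From dim ker(A − (6)·I) = 2, there are exactly 2 Jordan blocks for λ = 6.
Step 2 — from the minimal polynomial, the factor (x − 6)^2 tells us the largest block for λ = 6 has size 2.
Step 3 — with total size 4, 2 blocks, and largest block 2, the block sizes (in nonincreasing order) are [2, 2].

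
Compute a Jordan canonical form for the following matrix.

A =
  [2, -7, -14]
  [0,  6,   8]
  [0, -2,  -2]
J_2(2) ⊕ J_1(2)

The characteristic polynomial is
  det(x·I − A) = x^3 - 6*x^2 + 12*x - 8 = (x - 2)^3

Eigenvalues and multiplicities (the geometric multiplicity of λ is n − rank(A − λI), which equals the number of Jordan blocks for λ):
  λ = 2: algebraic multiplicity = 3, geometric multiplicity = 2

Determining the block sizes for each eigenvalue:
  λ = 2: 2 blocks summing to 3 forces exactly one block of size 2 and the rest size 1 → block sizes [2, 1]

Assembling the blocks gives a Jordan form
J =
  [2, 1, 0]
  [0, 2, 0]
  [0, 0, 2]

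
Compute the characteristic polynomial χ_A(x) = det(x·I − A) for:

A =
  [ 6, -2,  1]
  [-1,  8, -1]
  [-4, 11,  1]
x^3 - 15*x^2 + 75*x - 125

Expanding det(x·I − A) (e.g. by cofactor expansion or by noting that A is similar to its Jordan form J, which has the same characteristic polynomial as A) gives
  χ_A(x) = x^3 - 15*x^2 + 75*x - 125
which factors as (x - 5)^3. The eigenvalues (with algebraic multiplicities) are λ = 5 with multiplicity 3.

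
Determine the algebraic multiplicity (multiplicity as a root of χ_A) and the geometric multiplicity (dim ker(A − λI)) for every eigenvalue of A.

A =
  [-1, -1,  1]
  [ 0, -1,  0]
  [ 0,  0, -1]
λ = -1: alg = 3, geom = 2

Step 1 — factor the characteristic polynomial to read off the algebraic multiplicities:
  χ_A(x) = (x + 1)^3

Step 2 — compute geometric multiplicities via the rank-nullity identity g(λ) = n − rank(A − λI):
  rank(A − (-1)·I) = 1, so dim ker(A − (-1)·I) = n − 1 = 2

Summary:
  λ = -1: algebraic multiplicity = 3, geometric multiplicity = 2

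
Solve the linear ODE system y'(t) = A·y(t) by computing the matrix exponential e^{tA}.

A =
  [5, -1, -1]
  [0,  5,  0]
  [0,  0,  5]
e^{tA} =
  [exp(5*t), -t*exp(5*t), -t*exp(5*t)]
  [0, exp(5*t), 0]
  [0, 0, exp(5*t)]

Strategy: write A = P · J · P⁻¹ where J is a Jordan canonical form, so e^{tA} = P · e^{tJ} · P⁻¹, and e^{tJ} can be computed block-by-block.

A has Jordan form
J =
  [5, 1, 0]
  [0, 5, 0]
  [0, 0, 5]
(up to reordering of blocks).

Per-block formulas:
  For a 2×2 Jordan block J_2(5): exp(t · J_2(5)) = e^(5t)·(I + t·N), where N is the 2×2 nilpotent shift.
  For a 1×1 block at λ = 5: exp(t · [5]) = [e^(5t)].

After assembling e^{tJ} and conjugating by P, we get:

e^{tA} =
  [exp(5*t), -t*exp(5*t), -t*exp(5*t)]
  [0, exp(5*t), 0]
  [0, 0, exp(5*t)]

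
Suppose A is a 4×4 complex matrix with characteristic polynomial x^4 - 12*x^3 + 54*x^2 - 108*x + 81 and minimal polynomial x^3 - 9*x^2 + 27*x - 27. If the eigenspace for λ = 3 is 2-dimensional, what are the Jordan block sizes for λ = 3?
Block sizes for λ = 3: [3, 1]

Step 1 — from the characteristic polynomial, algebraic multiplicity of λ = 3 is 4. From dim ker(A − (3)·I) = 2, there are exactly 2 Jordan blocks for λ = 3.
Step 2 — from the minimal polynomial, the factor (x − 3)^3 tells us the largest block for λ = 3 has size 3.
Step 3 — with total size 4, 2 blocks, and largest block 3, the block sizes (in nonincreasing order) are [3, 1].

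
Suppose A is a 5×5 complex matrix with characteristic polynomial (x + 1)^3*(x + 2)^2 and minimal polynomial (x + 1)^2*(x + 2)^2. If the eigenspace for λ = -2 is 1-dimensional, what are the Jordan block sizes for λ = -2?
Block sizes for λ = -2: [2]

Step 1 — from the characteristic polynomial, algebraic multiplicity of λ = -2 is 2. From dim ker(A − (-2)·I) = 1, there are exactly 1 Jordan blocks for λ = -2.
Step 2 — from the minimal polynomial, the factor (x + 2)^2 tells us the largest block for λ = -2 has size 2.
Step 3 — with total size 2, 1 blocks, and largest block 2, the block sizes (in nonincreasing order) are [2].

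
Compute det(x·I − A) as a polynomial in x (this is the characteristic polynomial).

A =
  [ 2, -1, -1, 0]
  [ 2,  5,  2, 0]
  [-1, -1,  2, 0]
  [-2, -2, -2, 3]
x^4 - 12*x^3 + 54*x^2 - 108*x + 81

Expanding det(x·I − A) (e.g. by cofactor expansion or by noting that A is similar to its Jordan form J, which has the same characteristic polynomial as A) gives
  χ_A(x) = x^4 - 12*x^3 + 54*x^2 - 108*x + 81
which factors as (x - 3)^4. The eigenvalues (with algebraic multiplicities) are λ = 3 with multiplicity 4.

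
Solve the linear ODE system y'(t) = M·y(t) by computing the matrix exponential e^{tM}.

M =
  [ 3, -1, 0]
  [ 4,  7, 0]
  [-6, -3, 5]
e^{tM} =
  [-2*t*exp(5*t) + exp(5*t), -t*exp(5*t), 0]
  [4*t*exp(5*t), 2*t*exp(5*t) + exp(5*t), 0]
  [-6*t*exp(5*t), -3*t*exp(5*t), exp(5*t)]

Strategy: write M = P · J · P⁻¹ where J is a Jordan canonical form, so e^{tM} = P · e^{tJ} · P⁻¹, and e^{tJ} can be computed block-by-block.

M has Jordan form
J =
  [5, 1, 0]
  [0, 5, 0]
  [0, 0, 5]
(up to reordering of blocks).

Per-block formulas:
  For a 2×2 Jordan block J_2(5): exp(t · J_2(5)) = e^(5t)·(I + t·N), where N is the 2×2 nilpotent shift.
  For a 1×1 block at λ = 5: exp(t · [5]) = [e^(5t)].

After assembling e^{tJ} and conjugating by P, we get:

e^{tM} =
  [-2*t*exp(5*t) + exp(5*t), -t*exp(5*t), 0]
  [4*t*exp(5*t), 2*t*exp(5*t) + exp(5*t), 0]
  [-6*t*exp(5*t), -3*t*exp(5*t), exp(5*t)]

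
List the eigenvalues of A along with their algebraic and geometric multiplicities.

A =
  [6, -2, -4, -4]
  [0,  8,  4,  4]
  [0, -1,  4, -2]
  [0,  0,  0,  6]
λ = 6: alg = 4, geom = 3

Step 1 — factor the characteristic polynomial to read off the algebraic multiplicities:
  χ_A(x) = (x - 6)^4

Step 2 — compute geometric multiplicities via the rank-nullity identity g(λ) = n − rank(A − λI):
  rank(A − (6)·I) = 1, so dim ker(A − (6)·I) = n − 1 = 3

Summary:
  λ = 6: algebraic multiplicity = 4, geometric multiplicity = 3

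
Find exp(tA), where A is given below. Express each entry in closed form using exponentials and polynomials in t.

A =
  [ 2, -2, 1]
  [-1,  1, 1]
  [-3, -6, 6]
e^{tA} =
  [-t*exp(3*t) + exp(3*t), -2*t*exp(3*t), t*exp(3*t)]
  [-t*exp(3*t), -2*t*exp(3*t) + exp(3*t), t*exp(3*t)]
  [-3*t*exp(3*t), -6*t*exp(3*t), 3*t*exp(3*t) + exp(3*t)]

Strategy: write A = P · J · P⁻¹ where J is a Jordan canonical form, so e^{tA} = P · e^{tJ} · P⁻¹, and e^{tJ} can be computed block-by-block.

A has Jordan form
J =
  [3, 1, 0]
  [0, 3, 0]
  [0, 0, 3]
(up to reordering of blocks).

Per-block formulas:
  For a 1×1 block at λ = 3: exp(t · [3]) = [e^(3t)].
  For a 2×2 Jordan block J_2(3): exp(t · J_2(3)) = e^(3t)·(I + t·N), where N is the 2×2 nilpotent shift.

After assembling e^{tJ} and conjugating by P, we get:

e^{tA} =
  [-t*exp(3*t) + exp(3*t), -2*t*exp(3*t), t*exp(3*t)]
  [-t*exp(3*t), -2*t*exp(3*t) + exp(3*t), t*exp(3*t)]
  [-3*t*exp(3*t), -6*t*exp(3*t), 3*t*exp(3*t) + exp(3*t)]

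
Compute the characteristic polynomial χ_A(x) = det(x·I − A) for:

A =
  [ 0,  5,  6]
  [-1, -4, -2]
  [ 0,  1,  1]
x^3 + 3*x^2 + 3*x + 1

Expanding det(x·I − A) (e.g. by cofactor expansion or by noting that A is similar to its Jordan form J, which has the same characteristic polynomial as A) gives
  χ_A(x) = x^3 + 3*x^2 + 3*x + 1
which factors as (x + 1)^3. The eigenvalues (with algebraic multiplicities) are λ = -1 with multiplicity 3.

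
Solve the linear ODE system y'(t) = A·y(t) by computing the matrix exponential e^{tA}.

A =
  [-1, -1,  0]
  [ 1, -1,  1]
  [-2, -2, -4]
e^{tA} =
  [t*exp(-2*t) + exp(-2*t), -t^2*exp(-2*t) - t*exp(-2*t), -t^2*exp(-2*t)/2]
  [t*exp(-2*t), -t^2*exp(-2*t) + t*exp(-2*t) + exp(-2*t), -t^2*exp(-2*t)/2 + t*exp(-2*t)]
  [-2*t*exp(-2*t), 2*t^2*exp(-2*t) - 2*t*exp(-2*t), t^2*exp(-2*t) - 2*t*exp(-2*t) + exp(-2*t)]

Strategy: write A = P · J · P⁻¹ where J is a Jordan canonical form, so e^{tA} = P · e^{tJ} · P⁻¹, and e^{tJ} can be computed block-by-block.

A has Jordan form
J =
  [-2,  1,  0]
  [ 0, -2,  1]
  [ 0,  0, -2]
(up to reordering of blocks).

Per-block formulas:
  For a 3×3 Jordan block J_3(-2): exp(t · J_3(-2)) = e^(-2t)·(I + t·N + (t^2/2)·N^2), where N is the 3×3 nilpotent shift.

After assembling e^{tJ} and conjugating by P, we get:

e^{tA} =
  [t*exp(-2*t) + exp(-2*t), -t^2*exp(-2*t) - t*exp(-2*t), -t^2*exp(-2*t)/2]
  [t*exp(-2*t), -t^2*exp(-2*t) + t*exp(-2*t) + exp(-2*t), -t^2*exp(-2*t)/2 + t*exp(-2*t)]
  [-2*t*exp(-2*t), 2*t^2*exp(-2*t) - 2*t*exp(-2*t), t^2*exp(-2*t) - 2*t*exp(-2*t) + exp(-2*t)]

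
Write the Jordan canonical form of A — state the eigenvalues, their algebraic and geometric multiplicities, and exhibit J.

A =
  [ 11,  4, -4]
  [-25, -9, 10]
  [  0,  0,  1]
J_2(1) ⊕ J_1(1)

The characteristic polynomial is
  det(x·I − A) = x^3 - 3*x^2 + 3*x - 1 = (x - 1)^3

Eigenvalues and multiplicities (the geometric multiplicity of λ is n − rank(A − λI), which equals the number of Jordan blocks for λ):
  λ = 1: algebraic multiplicity = 3, geometric multiplicity = 2

Determining the block sizes for each eigenvalue:
  λ = 1: 2 blocks summing to 3 forces exactly one block of size 2 and the rest size 1 → block sizes [2, 1]

Assembling the blocks gives a Jordan form
J =
  [1, 1, 0]
  [0, 1, 0]
  [0, 0, 1]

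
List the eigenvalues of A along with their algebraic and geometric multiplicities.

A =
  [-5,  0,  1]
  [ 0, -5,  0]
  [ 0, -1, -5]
λ = -5: alg = 3, geom = 1

Step 1 — factor the characteristic polynomial to read off the algebraic multiplicities:
  χ_A(x) = (x + 5)^3

Step 2 — compute geometric multiplicities via the rank-nullity identity g(λ) = n − rank(A − λI):
  rank(A − (-5)·I) = 2, so dim ker(A − (-5)·I) = n − 2 = 1

Summary:
  λ = -5: algebraic multiplicity = 3, geometric multiplicity = 1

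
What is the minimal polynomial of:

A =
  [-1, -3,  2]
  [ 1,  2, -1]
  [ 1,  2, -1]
x^3

The characteristic polynomial is χ_A(x) = x^3, so the eigenvalues are known. The minimal polynomial is
  m_A(x) = Π_λ (x − λ)^{k_λ}
where k_λ is the size of the *largest* Jordan block for λ (equivalently, the smallest k with (A − λI)^k v = 0 for every generalised eigenvector v of λ).

  λ = 0: largest Jordan block has size 3, contributing (x − 0)^3

So m_A(x) = x^3 = x^3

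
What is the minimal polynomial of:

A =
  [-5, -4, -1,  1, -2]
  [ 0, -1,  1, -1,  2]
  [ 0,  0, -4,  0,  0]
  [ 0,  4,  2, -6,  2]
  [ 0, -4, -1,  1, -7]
x^2 + 9*x + 20

The characteristic polynomial is χ_A(x) = (x + 4)^2*(x + 5)^3, so the eigenvalues are known. The minimal polynomial is
  m_A(x) = Π_λ (x − λ)^{k_λ}
where k_λ is the size of the *largest* Jordan block for λ (equivalently, the smallest k with (A − λI)^k v = 0 for every generalised eigenvector v of λ).

  λ = -5: largest Jordan block has size 1, contributing (x + 5)
  λ = -4: largest Jordan block has size 1, contributing (x + 4)

So m_A(x) = (x + 4)*(x + 5) = x^2 + 9*x + 20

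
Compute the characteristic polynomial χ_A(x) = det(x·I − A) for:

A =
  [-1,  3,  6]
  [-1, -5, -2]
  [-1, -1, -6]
x^3 + 12*x^2 + 48*x + 64

Expanding det(x·I − A) (e.g. by cofactor expansion or by noting that A is similar to its Jordan form J, which has the same characteristic polynomial as A) gives
  χ_A(x) = x^3 + 12*x^2 + 48*x + 64
which factors as (x + 4)^3. The eigenvalues (with algebraic multiplicities) are λ = -4 with multiplicity 3.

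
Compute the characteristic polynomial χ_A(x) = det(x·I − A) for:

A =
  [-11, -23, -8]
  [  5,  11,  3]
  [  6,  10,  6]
x^3 - 6*x^2 + 12*x - 8

Expanding det(x·I − A) (e.g. by cofactor expansion or by noting that A is similar to its Jordan form J, which has the same characteristic polynomial as A) gives
  χ_A(x) = x^3 - 6*x^2 + 12*x - 8
which factors as (x - 2)^3. The eigenvalues (with algebraic multiplicities) are λ = 2 with multiplicity 3.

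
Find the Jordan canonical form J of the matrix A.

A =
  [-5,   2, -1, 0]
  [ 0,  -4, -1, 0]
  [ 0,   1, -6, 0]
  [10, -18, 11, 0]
J_3(-5) ⊕ J_1(0)

The characteristic polynomial is
  det(x·I − A) = x^4 + 15*x^3 + 75*x^2 + 125*x = x*(x + 5)^3

Eigenvalues and multiplicities (the geometric multiplicity of λ is n − rank(A − λI), which equals the number of Jordan blocks for λ):
  λ = -5: algebraic multiplicity = 3, geometric multiplicity = 1
  λ = 0: algebraic multiplicity = 1, geometric multiplicity = 1

Determining the block sizes for each eigenvalue:
  λ = -5: one block (gm = 1), so the single block has size am = 3 → block sizes [3]
  λ = 0: one block (gm = 1), so the single block has size am = 1 → block sizes [1]

Assembling the blocks gives a Jordan form
J =
  [-5,  1,  0, 0]
  [ 0, -5,  1, 0]
  [ 0,  0, -5, 0]
  [ 0,  0,  0, 0]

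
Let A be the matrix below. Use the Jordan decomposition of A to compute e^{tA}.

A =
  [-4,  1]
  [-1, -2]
e^{tA} =
  [-t*exp(-3*t) + exp(-3*t), t*exp(-3*t)]
  [-t*exp(-3*t), t*exp(-3*t) + exp(-3*t)]

Strategy: write A = P · J · P⁻¹ where J is a Jordan canonical form, so e^{tA} = P · e^{tJ} · P⁻¹, and e^{tJ} can be computed block-by-block.

A has Jordan form
J =
  [-3,  1]
  [ 0, -3]
(up to reordering of blocks).

Per-block formulas:
  For a 2×2 Jordan block J_2(-3): exp(t · J_2(-3)) = e^(-3t)·(I + t·N), where N is the 2×2 nilpotent shift.

After assembling e^{tJ} and conjugating by P, we get:

e^{tA} =
  [-t*exp(-3*t) + exp(-3*t), t*exp(-3*t)]
  [-t*exp(-3*t), t*exp(-3*t) + exp(-3*t)]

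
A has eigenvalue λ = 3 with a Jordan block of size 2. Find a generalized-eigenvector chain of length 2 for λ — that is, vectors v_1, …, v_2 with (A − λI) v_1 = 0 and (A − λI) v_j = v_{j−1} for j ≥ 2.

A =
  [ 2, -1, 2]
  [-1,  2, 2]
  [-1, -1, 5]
A Jordan chain for λ = 3 of length 2:
v_1 = (-1, -1, -1)ᵀ
v_2 = (1, 0, 0)ᵀ

Let N = A − (3)·I. We want v_2 with N^2 v_2 = 0 but N^1 v_2 ≠ 0; then v_{j-1} := N · v_j for j = 2, …, 2.

Pick v_2 = (1, 0, 0)ᵀ.
Then v_1 = N · v_2 = (-1, -1, -1)ᵀ.

Sanity check: (A − (3)·I) v_1 = (0, 0, 0)ᵀ = 0. ✓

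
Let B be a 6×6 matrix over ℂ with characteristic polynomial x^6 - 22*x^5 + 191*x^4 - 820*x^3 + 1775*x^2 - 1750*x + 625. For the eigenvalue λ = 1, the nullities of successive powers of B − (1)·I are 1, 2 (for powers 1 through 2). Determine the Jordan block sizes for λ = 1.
Block sizes for λ = 1: [2]

From the dimensions of kernels of powers, the number of Jordan blocks of size at least j is d_j − d_{j−1} where d_j = dim ker(N^j) (with d_0 = 0). Computing the differences gives [1, 1].
The number of blocks of size exactly k is (#blocks of size ≥ k) − (#blocks of size ≥ k + 1), so the partition is: 1 block(s) of size 2.
In nonincreasing order the block sizes are [2].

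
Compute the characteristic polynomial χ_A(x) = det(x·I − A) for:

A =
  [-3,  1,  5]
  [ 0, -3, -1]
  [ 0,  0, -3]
x^3 + 9*x^2 + 27*x + 27

Expanding det(x·I − A) (e.g. by cofactor expansion or by noting that A is similar to its Jordan form J, which has the same characteristic polynomial as A) gives
  χ_A(x) = x^3 + 9*x^2 + 27*x + 27
which factors as (x + 3)^3. The eigenvalues (with algebraic multiplicities) are λ = -3 with multiplicity 3.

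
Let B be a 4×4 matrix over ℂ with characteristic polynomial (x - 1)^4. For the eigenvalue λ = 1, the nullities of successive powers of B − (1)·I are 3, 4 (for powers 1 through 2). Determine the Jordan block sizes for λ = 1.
Block sizes for λ = 1: [2, 1, 1]

From the dimensions of kernels of powers, the number of Jordan blocks of size at least j is d_j − d_{j−1} where d_j = dim ker(N^j) (with d_0 = 0). Computing the differences gives [3, 1].
The number of blocks of size exactly k is (#blocks of size ≥ k) − (#blocks of size ≥ k + 1), so the partition is: 2 block(s) of size 1, 1 block(s) of size 2.
In nonincreasing order the block sizes are [2, 1, 1].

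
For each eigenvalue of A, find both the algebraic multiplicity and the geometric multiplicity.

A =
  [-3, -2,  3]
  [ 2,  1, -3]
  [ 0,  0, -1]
λ = -1: alg = 3, geom = 2

Step 1 — factor the characteristic polynomial to read off the algebraic multiplicities:
  χ_A(x) = (x + 1)^3

Step 2 — compute geometric multiplicities via the rank-nullity identity g(λ) = n − rank(A − λI):
  rank(A − (-1)·I) = 1, so dim ker(A − (-1)·I) = n − 1 = 2

Summary:
  λ = -1: algebraic multiplicity = 3, geometric multiplicity = 2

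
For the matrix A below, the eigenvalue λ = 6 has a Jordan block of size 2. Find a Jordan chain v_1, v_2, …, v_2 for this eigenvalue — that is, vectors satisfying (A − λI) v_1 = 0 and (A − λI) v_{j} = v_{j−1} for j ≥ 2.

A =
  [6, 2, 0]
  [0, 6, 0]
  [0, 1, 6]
A Jordan chain for λ = 6 of length 2:
v_1 = (2, 0, 1)ᵀ
v_2 = (0, 1, 0)ᵀ

Let N = A − (6)·I. We want v_2 with N^2 v_2 = 0 but N^1 v_2 ≠ 0; then v_{j-1} := N · v_j for j = 2, …, 2.

Pick v_2 = (0, 1, 0)ᵀ.
Then v_1 = N · v_2 = (2, 0, 1)ᵀ.

Sanity check: (A − (6)·I) v_1 = (0, 0, 0)ᵀ = 0. ✓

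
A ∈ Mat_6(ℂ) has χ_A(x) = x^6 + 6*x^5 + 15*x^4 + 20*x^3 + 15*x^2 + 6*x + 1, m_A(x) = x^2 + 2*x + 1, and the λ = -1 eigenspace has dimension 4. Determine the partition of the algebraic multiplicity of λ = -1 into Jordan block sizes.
Block sizes for λ = -1: [2, 2, 1, 1]

Step 1 — from the characteristic polynomial, algebraic multiplicity of λ = -1 is 6. From dim ker(A − (-1)·I) = 4, there are exactly 4 Jordan blocks for λ = -1.
Step 2 — from the minimal polynomial, the factor (x + 1)^2 tells us the largest block for λ = -1 has size 2.
Step 3 — with total size 6, 4 blocks, and largest block 2, the block sizes (in nonincreasing order) are [2, 2, 1, 1].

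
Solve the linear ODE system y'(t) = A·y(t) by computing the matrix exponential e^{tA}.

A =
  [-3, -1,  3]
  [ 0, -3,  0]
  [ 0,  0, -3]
e^{tA} =
  [exp(-3*t), -t*exp(-3*t), 3*t*exp(-3*t)]
  [0, exp(-3*t), 0]
  [0, 0, exp(-3*t)]

Strategy: write A = P · J · P⁻¹ where J is a Jordan canonical form, so e^{tA} = P · e^{tJ} · P⁻¹, and e^{tJ} can be computed block-by-block.

A has Jordan form
J =
  [-3,  1,  0]
  [ 0, -3,  0]
  [ 0,  0, -3]
(up to reordering of blocks).

Per-block formulas:
  For a 2×2 Jordan block J_2(-3): exp(t · J_2(-3)) = e^(-3t)·(I + t·N), where N is the 2×2 nilpotent shift.
  For a 1×1 block at λ = -3: exp(t · [-3]) = [e^(-3t)].

After assembling e^{tJ} and conjugating by P, we get:

e^{tA} =
  [exp(-3*t), -t*exp(-3*t), 3*t*exp(-3*t)]
  [0, exp(-3*t), 0]
  [0, 0, exp(-3*t)]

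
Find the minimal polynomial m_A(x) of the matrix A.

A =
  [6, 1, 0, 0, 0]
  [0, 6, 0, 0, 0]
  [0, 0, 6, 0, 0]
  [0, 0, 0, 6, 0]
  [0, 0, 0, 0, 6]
x^2 - 12*x + 36

The characteristic polynomial is χ_A(x) = (x - 6)^5, so the eigenvalues are known. The minimal polynomial is
  m_A(x) = Π_λ (x − λ)^{k_λ}
where k_λ is the size of the *largest* Jordan block for λ (equivalently, the smallest k with (A − λI)^k v = 0 for every generalised eigenvector v of λ).

  λ = 6: largest Jordan block has size 2, contributing (x − 6)^2

So m_A(x) = (x - 6)^2 = x^2 - 12*x + 36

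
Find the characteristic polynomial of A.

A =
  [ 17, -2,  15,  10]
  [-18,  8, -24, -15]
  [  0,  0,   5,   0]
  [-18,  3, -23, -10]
x^4 - 20*x^3 + 150*x^2 - 500*x + 625

Expanding det(x·I − A) (e.g. by cofactor expansion or by noting that A is similar to its Jordan form J, which has the same characteristic polynomial as A) gives
  χ_A(x) = x^4 - 20*x^3 + 150*x^2 - 500*x + 625
which factors as (x - 5)^4. The eigenvalues (with algebraic multiplicities) are λ = 5 with multiplicity 4.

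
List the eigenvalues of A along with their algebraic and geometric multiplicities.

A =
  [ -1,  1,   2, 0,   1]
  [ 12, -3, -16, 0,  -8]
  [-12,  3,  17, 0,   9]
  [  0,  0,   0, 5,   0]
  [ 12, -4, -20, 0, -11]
λ = -1: alg = 3, geom = 2; λ = 5: alg = 2, geom = 2

Step 1 — factor the characteristic polynomial to read off the algebraic multiplicities:
  χ_A(x) = (x - 5)^2*(x + 1)^3

Step 2 — compute geometric multiplicities via the rank-nullity identity g(λ) = n − rank(A − λI):
  rank(A − (-1)·I) = 3, so dim ker(A − (-1)·I) = n − 3 = 2
  rank(A − (5)·I) = 3, so dim ker(A − (5)·I) = n − 3 = 2

Summary:
  λ = -1: algebraic multiplicity = 3, geometric multiplicity = 2
  λ = 5: algebraic multiplicity = 2, geometric multiplicity = 2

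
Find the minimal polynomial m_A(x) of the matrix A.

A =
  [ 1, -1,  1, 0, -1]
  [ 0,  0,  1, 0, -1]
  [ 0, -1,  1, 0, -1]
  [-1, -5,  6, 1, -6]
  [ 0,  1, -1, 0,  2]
x^3 - 3*x^2 + 3*x - 1

The characteristic polynomial is χ_A(x) = (x - 1)^5, so the eigenvalues are known. The minimal polynomial is
  m_A(x) = Π_λ (x − λ)^{k_λ}
where k_λ is the size of the *largest* Jordan block for λ (equivalently, the smallest k with (A − λI)^k v = 0 for every generalised eigenvector v of λ).

  λ = 1: largest Jordan block has size 3, contributing (x − 1)^3

So m_A(x) = (x - 1)^3 = x^3 - 3*x^2 + 3*x - 1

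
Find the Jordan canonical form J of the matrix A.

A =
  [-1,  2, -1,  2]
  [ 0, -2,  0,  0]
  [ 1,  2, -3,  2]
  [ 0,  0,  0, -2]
J_2(-2) ⊕ J_1(-2) ⊕ J_1(-2)

The characteristic polynomial is
  det(x·I − A) = x^4 + 8*x^3 + 24*x^2 + 32*x + 16 = (x + 2)^4

Eigenvalues and multiplicities (the geometric multiplicity of λ is n − rank(A − λI), which equals the number of Jordan blocks for λ):
  λ = -2: algebraic multiplicity = 4, geometric multiplicity = 3

Determining the block sizes for each eigenvalue:
  λ = -2: 3 blocks summing to 4 forces exactly one block of size 2 and the rest size 1 → block sizes [2, 1, 1]

Assembling the blocks gives a Jordan form
J =
  [-2,  1,  0,  0]
  [ 0, -2,  0,  0]
  [ 0,  0, -2,  0]
  [ 0,  0,  0, -2]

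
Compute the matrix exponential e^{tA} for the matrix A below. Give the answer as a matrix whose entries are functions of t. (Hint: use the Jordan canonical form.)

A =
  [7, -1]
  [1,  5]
e^{tA} =
  [t*exp(6*t) + exp(6*t), -t*exp(6*t)]
  [t*exp(6*t), -t*exp(6*t) + exp(6*t)]

Strategy: write A = P · J · P⁻¹ where J is a Jordan canonical form, so e^{tA} = P · e^{tJ} · P⁻¹, and e^{tJ} can be computed block-by-block.

A has Jordan form
J =
  [6, 1]
  [0, 6]
(up to reordering of blocks).

Per-block formulas:
  For a 2×2 Jordan block J_2(6): exp(t · J_2(6)) = e^(6t)·(I + t·N), where N is the 2×2 nilpotent shift.

After assembling e^{tJ} and conjugating by P, we get:

e^{tA} =
  [t*exp(6*t) + exp(6*t), -t*exp(6*t)]
  [t*exp(6*t), -t*exp(6*t) + exp(6*t)]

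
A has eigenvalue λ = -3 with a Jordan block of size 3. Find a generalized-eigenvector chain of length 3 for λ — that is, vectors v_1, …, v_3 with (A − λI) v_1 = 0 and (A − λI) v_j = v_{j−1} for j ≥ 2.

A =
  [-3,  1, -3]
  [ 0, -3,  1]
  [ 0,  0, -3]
A Jordan chain for λ = -3 of length 3:
v_1 = (1, 0, 0)ᵀ
v_2 = (-3, 1, 0)ᵀ
v_3 = (0, 0, 1)ᵀ

Let N = A − (-3)·I. We want v_3 with N^3 v_3 = 0 but N^2 v_3 ≠ 0; then v_{j-1} := N · v_j for j = 3, …, 2.

Pick v_3 = (0, 0, 1)ᵀ.
Then v_2 = N · v_3 = (-3, 1, 0)ᵀ.
Then v_1 = N · v_2 = (1, 0, 0)ᵀ.

Sanity check: (A − (-3)·I) v_1 = (0, 0, 0)ᵀ = 0. ✓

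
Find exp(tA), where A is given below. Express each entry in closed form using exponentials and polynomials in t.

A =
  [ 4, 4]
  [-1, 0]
e^{tA} =
  [2*t*exp(2*t) + exp(2*t), 4*t*exp(2*t)]
  [-t*exp(2*t), -2*t*exp(2*t) + exp(2*t)]

Strategy: write A = P · J · P⁻¹ where J is a Jordan canonical form, so e^{tA} = P · e^{tJ} · P⁻¹, and e^{tJ} can be computed block-by-block.

A has Jordan form
J =
  [2, 1]
  [0, 2]
(up to reordering of blocks).

Per-block formulas:
  For a 2×2 Jordan block J_2(2): exp(t · J_2(2)) = e^(2t)·(I + t·N), where N is the 2×2 nilpotent shift.

After assembling e^{tJ} and conjugating by P, we get:

e^{tA} =
  [2*t*exp(2*t) + exp(2*t), 4*t*exp(2*t)]
  [-t*exp(2*t), -2*t*exp(2*t) + exp(2*t)]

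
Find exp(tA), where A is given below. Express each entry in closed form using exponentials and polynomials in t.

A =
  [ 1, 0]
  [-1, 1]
e^{tA} =
  [exp(t), 0]
  [-t*exp(t), exp(t)]

Strategy: write A = P · J · P⁻¹ where J is a Jordan canonical form, so e^{tA} = P · e^{tJ} · P⁻¹, and e^{tJ} can be computed block-by-block.

A has Jordan form
J =
  [1, 1]
  [0, 1]
(up to reordering of blocks).

Per-block formulas:
  For a 2×2 Jordan block J_2(1): exp(t · J_2(1)) = e^(1t)·(I + t·N), where N is the 2×2 nilpotent shift.

After assembling e^{tJ} and conjugating by P, we get:

e^{tA} =
  [exp(t), 0]
  [-t*exp(t), exp(t)]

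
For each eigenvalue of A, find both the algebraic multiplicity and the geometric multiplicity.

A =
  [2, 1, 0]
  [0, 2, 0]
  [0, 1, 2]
λ = 2: alg = 3, geom = 2

Step 1 — factor the characteristic polynomial to read off the algebraic multiplicities:
  χ_A(x) = (x - 2)^3

Step 2 — compute geometric multiplicities via the rank-nullity identity g(λ) = n − rank(A − λI):
  rank(A − (2)·I) = 1, so dim ker(A − (2)·I) = n − 1 = 2

Summary:
  λ = 2: algebraic multiplicity = 3, geometric multiplicity = 2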